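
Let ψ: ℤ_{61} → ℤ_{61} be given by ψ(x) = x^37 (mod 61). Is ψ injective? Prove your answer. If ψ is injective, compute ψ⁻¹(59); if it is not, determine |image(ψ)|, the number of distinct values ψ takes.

Since 61 is prime, the nonzero elements of ℤ_{61} form a cyclic group of order 60.
As gcd(37, 60) = 1, raising to the 37th power is a bijection on this group: if s^37 ≡ t^37 then (st^{−1})^37 = 1, and the only element of order dividing gcd(37, 60) = 1 is 1, so s = t.
With ψ(0) = 0 this makes ψ injective on all of ℤ_{61}, hence bijective (finite equal-size domain and codomain). In particular ψ is injective.
Since ψ is injective, we find the preimage of 59. The inverse of x ↦ x^37 on (ℤ_{61})^× is x ↦ x^13, because 37·13 = 481 = 8·60 + 1 ≡ 1 (mod 60) and x^{60} = 1 for x ≠ 0 (Fermat). So ψ⁻¹(59) = 59^13 mod 61.
Repeated squaring mod 61: 59^1 ≡ 59, 59^2 ≡ 59² = 3481 ≡ 4, 59^4 ≡ 4² = 16, 59^8 ≡ 16² = 256 ≡ 12. Since 13 = 8 + 4 + 1, 59^13 ≡ 12·16·59: 12·16 = 192 ≡ 9, then 9·59 = 531 ≡ 43. So 59^13 ≡ 43 (mod 61).
Hence ψ⁻¹(59) = 43.

43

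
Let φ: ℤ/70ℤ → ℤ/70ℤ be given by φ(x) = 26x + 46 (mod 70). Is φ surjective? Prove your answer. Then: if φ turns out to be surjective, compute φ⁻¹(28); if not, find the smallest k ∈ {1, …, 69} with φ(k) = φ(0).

35

By definition, surjectivity means every element of the codomain has a preimage under φ.
Since gcd(26, 70) = 2, we have 26x ≡ 0 (mod 2) for all x, so φ(x) ≡ 0 (mod 2).
But 1 ≢ 0 (mod 2), so 1 ∈ ℤ/70ℤ has no preimage. Thus φ is not surjective.
Since φ is not surjective, we find the least positive k with φ(k) = φ(0): this means 26k ≡ 0 (mod 70), i.e. 70 ∣ 26k. Since gcd(26, 70) = 2, dividing through by 2 this holds exactly when 35 ∣ 13k, and as gcd(13, 35) = 1, exactly when 35 ∣ k.
The smallest positive such k is 35.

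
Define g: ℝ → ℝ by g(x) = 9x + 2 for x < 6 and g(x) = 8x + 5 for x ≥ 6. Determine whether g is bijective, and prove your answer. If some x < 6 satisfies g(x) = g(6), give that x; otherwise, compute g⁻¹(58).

Both pieces are strictly increasing (slopes 9 and 8), so each is injective on its own interval.
The left piece maps (−∞, 6) onto (−∞, 56); the right piece maps [6, ∞) onto [53, ∞).
These images overlap. In particular g(6) = 53 (right piece), and solving 9x + 2 = 53 on the left piece gives x = 17/3 < 6.
So g(17/3) = g(6) with 17/3 ≠ 6, and g is not injective, hence not bijective. This x = 17/3 is the requested value below 6.

17/3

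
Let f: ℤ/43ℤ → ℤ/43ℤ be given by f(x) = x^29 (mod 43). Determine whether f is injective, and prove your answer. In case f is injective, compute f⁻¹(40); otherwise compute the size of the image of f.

25

Since 43 is prime, the nonzero elements of ℤ/43ℤ form a cyclic group of order 42.
As gcd(29, 42) = 1, raising to the 29th power is a bijection on this group: if s^29 ≡ t^29 then (st^{−1})^29 = 1, and the only element of order dividing gcd(29, 42) = 1 is 1, so s = t.
With f(0) = 0 this makes f injective on all of ℤ/43ℤ, hence bijective (finite equal-size domain and codomain). In particular f is injective.
Since f is injective, we find the preimage of 40. The inverse of x ↦ x^29 on (ℤ/43ℤ)^× is x ↦ x^29, because 29·29 = 841 = 20·42 + 1 ≡ 1 (mod 42) and x^{42} = 1 for x ≠ 0 (Fermat). So f⁻¹(40) = 40^29 mod 43.
Repeated squaring mod 43: 40^1 ≡ 40, 40^2 ≡ 40² = 1600 ≡ 9, 40^4 ≡ 9² = 81 ≡ 38, 40^8 ≡ 38² = 1444 ≡ 25, 40^16 ≡ 25² = 625 ≡ 23. Since 29 = 16 + 8 + 4 + 1, 40^29 ≡ 23·25·38·40: 23·25 = 575 ≡ 16, then 16·38 = 608 ≡ 6, then 6·40 = 240 ≡ 25. So 40^29 ≡ 25 (mod 43).
Hence f⁻¹(40) = 25.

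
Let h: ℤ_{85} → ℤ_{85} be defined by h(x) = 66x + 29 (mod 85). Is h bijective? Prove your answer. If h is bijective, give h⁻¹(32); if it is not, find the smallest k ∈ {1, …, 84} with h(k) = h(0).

Suppose h(s) = h(t) in ℤ_{85}. Then 66s + 29 ≡ 66t + 29 (mod 85), hence 66(s − t) ≡ 0 (mod 85).
Since gcd(66, 85) = 1, 66 is invertible modulo 85, hence s − t ≡ 0 (mod 85), i.e. s = t.
We now compute 66⁻¹ mod 85 explicitly. Euclid's algorithm: 85 = 1·66 + 19, 66 = 3·19 + 9, 19 = 2·9 + 1; back-substituting gives 1 = 76·66 − 59·85, so 66⁻¹ ≡ 76 (mod 85).
Then y ↦ 76(y − 29) is a two-sided inverse to h, so every y ∈ ℤ_{85} has a preimage.
So h is bijective.
Since h is bijective, we compute h⁻¹(32): solve 66x + 29 ≡ 32 (mod 85), i.e. 66x ≡ 3 (mod 85).
Multiplying by 66⁻¹ = 76 gives x ≡ 76·3 = 228 = 2·85 + 58 ≡ 58 (mod 85).
Check: h(58) = 66·58 + 29 = 3857 = 45·85 + 32 ≡ 32 (mod 85).

58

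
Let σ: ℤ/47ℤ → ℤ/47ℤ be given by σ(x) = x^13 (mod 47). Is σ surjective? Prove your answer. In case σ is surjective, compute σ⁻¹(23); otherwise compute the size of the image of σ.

Since 47 is prime, the nonzero elements of ℤ/47ℤ form a cyclic group of order 46.
As gcd(13, 46) = 1, raising to the 13th power is a bijection on this group: if s^13 ≡ t^13 then (st^{−1})^13 = 1, and the only element of order dividing gcd(13, 46) = 1 is 1, so s = t.
With σ(0) = 0 this makes σ injective on all of ℤ/47ℤ, hence bijective (finite equal-size domain and codomain). In particular σ is surjective.
Since σ is surjective, we find the preimage of 23. The inverse of x ↦ x^13 on (ℤ/47ℤ)^× is x ↦ x^39, because 13·39 = 507 = 11·46 + 1 ≡ 1 (mod 46) and x^{46} = 1 for x ≠ 0 (Fermat). So σ⁻¹(23) = 23^39 mod 47.
Repeated squaring mod 47: 23^1 ≡ 23, 23^2 ≡ 23² = 529 ≡ 12, 23^4 ≡ 12² = 144 ≡ 3, 23^8 ≡ 3² = 9, 23^16 ≡ 9² = 81 ≡ 34, 23^32 ≡ 34² = 1156 ≡ 28. Since 39 = 32 + 4 + 2 + 1, 23^39 ≡ 28·3·12·23: 28·3 = 84 ≡ 37, then 37·12 = 444 ≡ 21, then 21·23 = 483 ≡ 13. So 23^39 ≡ 13 (mod 47).
Hence σ⁻¹(23) = 13.

13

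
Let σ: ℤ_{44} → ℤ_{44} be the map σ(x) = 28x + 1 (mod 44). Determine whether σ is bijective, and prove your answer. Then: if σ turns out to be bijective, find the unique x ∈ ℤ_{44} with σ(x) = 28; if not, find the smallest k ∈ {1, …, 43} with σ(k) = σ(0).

11

We have gcd(28, 44) = 4 > 1. Taking s = 0 and t = 11: σ(0) = 1 and σ(11) = 28·11 + 1 = 309 ≡ 1 (mod 44).
So σ(0) = σ(11) while 0 ≠ 11, hence σ is not injective, hence not bijective.
Since σ is not bijective, we find the least positive k with σ(k) = σ(0): this means 28k ≡ 0 (mod 44), i.e. 44 ∣ 28k. Since gcd(28, 44) = 4, dividing through by 4 this holds exactly when 11 ∣ 7k, and as gcd(7, 11) = 1, exactly when 11 ∣ k.
The smallest positive such k is 11.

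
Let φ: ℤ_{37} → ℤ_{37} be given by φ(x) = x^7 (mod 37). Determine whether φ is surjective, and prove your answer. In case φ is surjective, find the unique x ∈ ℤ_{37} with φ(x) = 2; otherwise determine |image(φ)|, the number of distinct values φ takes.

Since 37 is prime, the nonzero elements of ℤ_{37} form a cyclic group of order 36.
As gcd(7, 36) = 1, raising to the 7th power is a bijection on this group: if u^7 ≡ v^7 then (uv^{−1})^7 = 1, and the only element of order dividing gcd(7, 36) = 1 is 1, so u = v.
With φ(0) = 0 this makes φ injective on all of ℤ_{37}, hence bijective (finite equal-size domain and codomain). In particular φ is surjective.
Since φ is surjective, we find the preimage of 2. The inverse of x ↦ x^7 on (ℤ_{37})^× is x ↦ x^31, because 7·31 = 217 = 6·36 + 1 ≡ 1 (mod 36) and x^{36} = 1 for x ≠ 0 (Fermat). So φ⁻¹(2) = 2^31 mod 37.
Repeated squaring mod 37: 2^1 ≡ 2, 2^2 ≡ 2² = 4, 2^4 ≡ 4² = 16, 2^8 ≡ 16² = 256 ≡ 34, 2^16 ≡ 34² = 1156 ≡ 9. Since 31 = 16 + 8 + 4 + 2 + 1, 2^31 ≡ 9·34·16·4·2: 9·34 = 306 ≡ 10, then 10·16 = 160 ≡ 12, then 12·4 = 48 ≡ 11, then 11·2 = 22. So 2^31 ≡ 22 (mod 37).
Hence φ⁻¹(2) = 22.

22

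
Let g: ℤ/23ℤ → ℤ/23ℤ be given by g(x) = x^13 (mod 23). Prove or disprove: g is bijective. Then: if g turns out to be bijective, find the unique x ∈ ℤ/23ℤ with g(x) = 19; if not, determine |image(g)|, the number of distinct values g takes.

21

Since 23 is prime, the nonzero elements of ℤ/23ℤ form a cyclic group of order 22.
As gcd(13, 22) = 1, raising to the 13th power is a bijection on this group: if s^13 ≡ t^13 then (st^{−1})^13 = 1, and the only element of order dividing gcd(13, 22) = 1 is 1, so s = t.
With g(0) = 0 this makes g injective on all of ℤ/23ℤ, hence bijective (finite equal-size domain and codomain). In particular g is bijective.
Since g is bijective, we find the preimage of 19. The inverse of x ↦ x^13 on (ℤ/23ℤ)^× is x ↦ x^17, because 13·17 = 221 = 10·22 + 1 ≡ 1 (mod 22) and x^{22} = 1 for x ≠ 0 (Fermat). So g⁻¹(19) = 19^17 mod 23.
Repeated squaring mod 23: 19^1 ≡ 19, 19^2 ≡ 19² = 361 ≡ 16, 19^4 ≡ 16² = 256 ≡ 3, 19^8 ≡ 3² = 9, 19^16 ≡ 9² = 81 ≡ 12. Since 17 = 16 + 1, 19^17 ≡ 12·19: 12·19 = 228 ≡ 21. So 19^17 ≡ 21 (mod 23).
Hence g⁻¹(19) = 21.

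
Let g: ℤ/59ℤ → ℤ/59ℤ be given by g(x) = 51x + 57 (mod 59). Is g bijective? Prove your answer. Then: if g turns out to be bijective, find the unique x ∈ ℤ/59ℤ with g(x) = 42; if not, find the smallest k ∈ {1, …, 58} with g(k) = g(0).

24

Recall: injectivity means: for all s, t in the domain, g(s) = g(t) implies s = t.
If g(s) = g(t), then 51s ≡ 51t (mod 59). Because gcd(51, 59) = 1, we may cancel 51 to get s ≡ t (mod 59).
We now compute 51⁻¹ mod 59 explicitly. Euclid's algorithm: 59 = 1·51 + 8, 51 = 6·8 + 3, 8 = 2·3 + 2, 3 = 1·2 + 1; back-substituting gives 1 = 22·51 − 19·59, so 51⁻¹ ≡ 22 (mod 59).
For any y ∈ ℤ/59ℤ, x = 22(y − 57) mod 59 satisfies g(x) = 51·22(y − 57) + 57 ≡ y (since 51·22 ≡ 1 mod 59). So every y has a preimage.
Thus g is bijective.
Since g is bijective, we compute g⁻¹(42): solve 51x + 57 ≡ 42 (mod 59), i.e. 51x ≡ 44 (mod 59).
Multiplying by 51⁻¹ = 22 gives x ≡ 22·44 = 968 = 16·59 + 24 ≡ 24 (mod 59).
Check: g(24) = 51·24 + 57 = 1281 = 21·59 + 42 ≡ 42 (mod 59).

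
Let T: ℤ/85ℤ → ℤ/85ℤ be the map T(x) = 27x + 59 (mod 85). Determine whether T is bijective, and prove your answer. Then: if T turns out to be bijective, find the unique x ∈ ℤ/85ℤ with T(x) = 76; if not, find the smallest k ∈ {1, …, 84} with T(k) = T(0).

Recall that injectivity means: for all s, t in the domain, T(s) = T(t) implies s = t.
If T(s) = T(t), then 27s ≡ 27t (mod 85). Because gcd(27, 85) = 1, we may cancel 27 to get s ≡ t (mod 85).
We now compute 27⁻¹ mod 85 explicitly. Euclid's algorithm: 85 = 3·27 + 4, 27 = 6·4 + 3, 4 = 1·3 + 1; back-substituting gives 1 = 63·27 − 20·85, so 27⁻¹ ≡ 63 (mod 85).
For any y ∈ ℤ/85ℤ, x = 63(y − 59) mod 85 satisfies T(x) = 27·63(y − 59) + 59 ≡ y (since 27·63 ≡ 1 mod 85). So every y has a preimage.
Hence T is bijective.
Since T is bijective, we find T⁻¹(76): we need 27x ≡ 76 − 59 ≡ 17 (mod 85). Using 27⁻¹ = 63: x ≡ 63·17 = 1071 = 12·85 + 51, so x = 51.
Check: T(51) = 27·51 + 59 = 1436 = 16·85 + 76 ≡ 76 (mod 85).

51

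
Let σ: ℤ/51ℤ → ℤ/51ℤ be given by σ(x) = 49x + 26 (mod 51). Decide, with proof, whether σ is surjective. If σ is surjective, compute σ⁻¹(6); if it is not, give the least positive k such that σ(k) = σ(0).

By definition, σ is surjective if every y in the codomain equals σ(x) for some x in the domain.
Since gcd(49, 51) = 1, 49 is invertible modulo 51. Euclid's algorithm: 51 = 1·49 + 2, 49 = 24·2 + 1; back-substituting gives 1 = 25·49 − 24·51, so 49⁻¹ ≡ 25 (mod 51).
For any y ∈ ℤ/51ℤ, x = 25(y − 26) mod 51 satisfies σ(x) = 49·25(y − 26) + 26 ≡ y (since 49·25 ≡ 1 mod 51). So every y has a preimage.
So σ is surjective.
Since σ is surjective, we compute σ⁻¹(6): solve 49x + 26 ≡ 6 (mod 51), i.e. 49x ≡ 31 (mod 51).
Multiplying by 49⁻¹ = 25 gives x ≡ 25·31 = 775 = 15·51 + 10 ≡ 10 (mod 51).
Check: σ(10) = 49·10 + 26 = 516 = 10·51 + 6 ≡ 6 (mod 51).

10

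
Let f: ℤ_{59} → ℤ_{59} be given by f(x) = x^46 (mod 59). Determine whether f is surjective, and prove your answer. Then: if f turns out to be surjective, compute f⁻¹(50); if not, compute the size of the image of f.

f(29): Repeated squaring mod 59: 29^1 ≡ 29, 29^2 ≡ 29² = 841 ≡ 15, 29^4 ≡ 15² = 225 ≡ 48, 29^8 ≡ 48² = 2304 ≡ 3, 29^16 ≡ 3² = 9, 29^32 ≡ 9² = 81 ≡ 22. Since 46 = 32 + 8 + 4 + 2, 29^46 ≡ 22·3·48·15: 22·3 = 66 ≡ 7, then 7·48 = 336 ≡ 41, then 41·15 = 615 ≡ 25. So 29^46 ≡ 25 (mod 59).
f(30): Repeated squaring mod 59: 30^1 ≡ 30, 30^2 ≡ 30² = 900 ≡ 15, 30^4 ≡ 15² = 225 ≡ 48, 30^8 ≡ 48² = 2304 ≡ 3, 30^16 ≡ 3² = 9, 30^32 ≡ 9² = 81 ≡ 22. Since 46 = 32 + 8 + 4 + 2, 30^46 ≡ 22·3·48·15: 22·3 = 66 ≡ 7, then 7·48 = 336 ≡ 41, then 41·15 = 615 ≡ 25. So 30^46 ≡ 25 (mod 59).
So f(29) = f(30) = 25 while 29 ≠ 30, hence f is not injective.
A non-injective map from the 59-element set ℤ_{59} to itself takes at most 58 distinct values, so it cannot be surjective. Therefore f is not surjective.
Since f is not surjective, we determine |image(f)|. Computing x^46 mod 59 for each x (by repeated squaring, reducing mod 59 at every step), the values f(0), f(1), …, f(58) are: 0, 1, 26, 19, 27, 36, 22, 46, 53, 7, 51, 45, 41, 17, 16, 35, 21, 9, 5, 20, 28, 48, 49, 12, 4, 57, 29, 15, 3, 25, 25, 3, 15, 29, 57, 4, 12, 49, 48, 28, 20, 5, 9, 21, 35, 16, 17, 41, 45, 51, 7, 53, 46, 22, 36, 27, 19, 26, 1.
The distinct values are {0, 1, 3, 4, 5, 7, 9, 12, 15, 16, 17, 19, 20, 21, 22, 25, 26, 27, 28, 29, 35, 36, 41, 45, 46, 48, 49, 51, 53, 57}; there are 30 of them.

30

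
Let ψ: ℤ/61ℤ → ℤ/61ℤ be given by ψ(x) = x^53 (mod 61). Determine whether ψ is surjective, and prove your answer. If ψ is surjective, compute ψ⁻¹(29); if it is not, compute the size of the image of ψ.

21

Since 61 is prime, the nonzero elements of ℤ/61ℤ form a cyclic group of order 60.
As gcd(53, 60) = 1, raising to the 53rd power is a bijection on this group: if u^53 ≡ v^53 then (uv^{−1})^53 = 1, and the only element of order dividing gcd(53, 60) = 1 is 1, so u = v.
With ψ(0) = 0 this makes ψ injective on all of ℤ/61ℤ, hence bijective (finite equal-size domain and codomain). In particular ψ is surjective.
Since ψ is surjective, we find the preimage of 29. The inverse of x ↦ x^53 on (ℤ/61ℤ)^× is x ↦ x^17, because 53·17 = 901 = 15·60 + 1 ≡ 1 (mod 60) and x^{60} = 1 for x ≠ 0 (Fermat). So ψ⁻¹(29) = 29^17 mod 61.
Repeated squaring mod 61: 29^1 ≡ 29, 29^2 ≡ 29² = 841 ≡ 48, 29^4 ≡ 48² = 2304 ≡ 47, 29^8 ≡ 47² = 2209 ≡ 13, 29^16 ≡ 13² = 169 ≡ 47. Since 17 = 16 + 1, 29^17 ≡ 47·29: 47·29 = 1363 ≡ 21. So 29^17 ≡ 21 (mod 61).
Hence ψ⁻¹(29) = 21.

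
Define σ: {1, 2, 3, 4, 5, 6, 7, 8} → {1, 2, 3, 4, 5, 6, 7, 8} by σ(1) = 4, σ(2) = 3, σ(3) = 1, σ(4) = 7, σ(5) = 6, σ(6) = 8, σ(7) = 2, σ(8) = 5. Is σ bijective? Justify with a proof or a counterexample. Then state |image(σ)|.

The values 4, 3, 1, 7, 6, 8, 2, 5 are a permutation of {1, 2, 3, 4, 5, 6, 7, 8}: each element appears exactly once.
So σ is injective and surjective, hence bijective.
The image of σ is {1, 2, 3, 4, 5, 6, 7, 8}, which has 8 elements.

8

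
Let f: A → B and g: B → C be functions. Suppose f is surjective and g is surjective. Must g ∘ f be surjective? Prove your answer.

Let c ∈ C. Since g is surjective, there is b ∈ B with g(b) = c. Since f is surjective, there is a ∈ A with f(a) = b.
Then (g ∘ f)(a) = g(b) = c. So g ∘ f is surjective.

surjective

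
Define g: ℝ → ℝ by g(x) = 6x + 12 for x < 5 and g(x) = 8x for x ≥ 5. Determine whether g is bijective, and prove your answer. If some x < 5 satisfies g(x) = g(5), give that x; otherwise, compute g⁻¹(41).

14/3

Both pieces are strictly increasing (slopes 6 and 8), so each is injective on its own interval.
The left piece maps (−∞, 5) onto (−∞, 42); the right piece maps [5, ∞) onto [40, ∞).
These images overlap. In particular g(5) = 40 (right piece), and solving 6x + 12 = 40 on the left piece gives x = 14/3 < 5.
So g(14/3) = g(5) with 14/3 ≠ 5, and g is not injective, hence not bijective. This x = 14/3 is the requested value below 5.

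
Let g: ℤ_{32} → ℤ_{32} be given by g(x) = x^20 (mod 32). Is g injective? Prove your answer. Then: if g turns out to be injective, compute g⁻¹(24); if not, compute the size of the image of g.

g(0) = 0^20 = 0.
g(2): Repeated squaring mod 32: 2^1 ≡ 2, 2^2 ≡ 2² = 4, 2^4 ≡ 4² = 16, 2^8 ≡ 16² = 256 ≡ 0, 2^16 ≡ 0² = 0. Since 20 = 16 + 4, 2^20 ≡ 0·16: 0·16 = 0. So 2^20 ≡ 0 (mod 32).
So g(0) = g(2) = 0 while 0 ≠ 2, thus g is not injective.
Since g is not injective, we determine |image(g)|. Computing x^20 mod 32 for each x (by repeated squaring, reducing mod 32 at every step), the values g(0), g(1), …, g(31) are: 0, 1, 0, 17, 0, 17, 0, 1, 0, 1, 0, 17, 0, 17, 0, 1, 0, 1, 0, 17, 0, 17, 0, 1, 0, 1, 0, 17, 0, 17, 0, 1.
The distinct values are {0, 1, 17}; there are 3 of them.

3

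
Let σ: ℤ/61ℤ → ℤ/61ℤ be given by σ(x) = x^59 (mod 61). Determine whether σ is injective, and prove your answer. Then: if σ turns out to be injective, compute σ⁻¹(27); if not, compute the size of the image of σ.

Since 61 is prime, the nonzero elements of ℤ/61ℤ form a cyclic group of order 60.
As gcd(59, 60) = 1, raising to the 59th power is a bijection on this group: if x_1^59 ≡ x_2^59 then (x_1x_2^{−1})^59 = 1, and the only element of order dividing gcd(59, 60) = 1 is 1, so x_1 = x_2.
With σ(0) = 0 this makes σ injective on all of ℤ/61ℤ, hence bijective (finite equal-size domain and codomain). In particular σ is injective.
Since σ is injective, we find the preimage of 27. The inverse of x ↦ x^59 on (ℤ/61ℤ)^× is x ↦ x^59, because 59·59 = 3481 = 58·60 + 1 ≡ 1 (mod 60) and x^{60} = 1 for x ≠ 0 (Fermat). So σ⁻¹(27) = 27^59 mod 61.
Repeated squaring mod 61: 27^1 ≡ 27, 27^2 ≡ 27² = 729 ≡ 58, 27^4 ≡ 58² = 3364 ≡ 9, 27^8 ≡ 9² = 81 ≡ 20, 27^16 ≡ 20² = 400 ≡ 34, 27^32 ≡ 34² = 1156 ≡ 58. Since 59 = 32 + 16 + 8 + 2 + 1, 27^59 ≡ 58·34·20·58·27: 58·34 = 1972 ≡ 20, then 20·20 = 400 ≡ 34, then 34·58 = 1972 ≡ 20, then 20·27 = 540 ≡ 52. So 27^59 ≡ 52 (mod 61).
Hence σ⁻¹(27) = 52.

52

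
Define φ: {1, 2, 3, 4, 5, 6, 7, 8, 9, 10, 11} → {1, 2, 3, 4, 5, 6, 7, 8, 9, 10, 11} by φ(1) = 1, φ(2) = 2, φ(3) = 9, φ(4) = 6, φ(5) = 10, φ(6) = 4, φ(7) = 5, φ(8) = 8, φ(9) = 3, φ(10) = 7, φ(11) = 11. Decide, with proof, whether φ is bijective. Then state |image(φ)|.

11

The values 1, 2, 9, 6, 10, 4, 5, 8, 3, 7, 11 are a permutation of {1, 2, 3, 4, 5, 6, 7, 8, 9, 10, 11}: each element appears exactly once.
So φ is injective and surjective, hence bijective.
The image of φ is {1, 2, 3, 4, 5, 6, 7, 8, 9, 10, 11}, which has 11 elements.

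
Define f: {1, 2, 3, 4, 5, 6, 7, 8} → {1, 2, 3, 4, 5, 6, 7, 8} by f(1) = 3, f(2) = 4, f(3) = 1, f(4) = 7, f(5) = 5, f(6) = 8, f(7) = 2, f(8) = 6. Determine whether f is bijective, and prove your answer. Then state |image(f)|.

The values 3, 4, 1, 7, 5, 8, 2, 6 are a permutation of {1, 2, 3, 4, 5, 6, 7, 8}: each element appears exactly once.
So f is injective and surjective, hence bijective.
The image of f is {1, 2, 3, 4, 5, 6, 7, 8}, which has 8 elements.

8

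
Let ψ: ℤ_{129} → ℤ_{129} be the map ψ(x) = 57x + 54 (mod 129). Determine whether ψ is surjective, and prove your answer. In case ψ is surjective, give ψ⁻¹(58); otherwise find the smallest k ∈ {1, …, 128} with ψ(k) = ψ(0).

43

By definition, ψ is surjective if every y in the codomain equals ψ(x) for some x in the domain.
Since gcd(57, 129) = 3, we have 57x ≡ 0 (mod 3) for all x, so ψ(x) ≡ 0 (mod 3).
But 1 ≢ 0 (mod 3), so 1 ∈ ℤ_{129} has no preimage. Therefore ψ is not surjective.
Since ψ is not surjective, we find the least positive k with ψ(k) = ψ(0): this means 57k ≡ 0 (mod 129), i.e. 129 ∣ 57k. Since gcd(57, 129) = 3, dividing through by 3 this holds exactly when 43 ∣ 19k, and as gcd(19, 43) = 1, exactly when 43 ∣ k.
The smallest positive such k is 43.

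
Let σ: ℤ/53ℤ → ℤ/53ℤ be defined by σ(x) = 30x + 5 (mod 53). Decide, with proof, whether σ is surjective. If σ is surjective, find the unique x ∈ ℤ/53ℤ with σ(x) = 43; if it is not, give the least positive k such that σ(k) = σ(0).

26

Since gcd(30, 53) = 1, 30 is invertible modulo 53. Euclid's algorithm: 53 = 1·30 + 23, 30 = 1·23 + 7, 23 = 3·7 + 2, 7 = 3·2 + 1; back-substituting gives 1 = 23·30 − 13·53, so 30⁻¹ ≡ 23 (mod 53).
Then y ↦ 23(y − 5) is a two-sided inverse to σ, so every y ∈ ℤ/53ℤ has a preimage.
So σ is surjective.
Since σ is surjective, we find σ⁻¹(43): we need 30x ≡ 43 − 5 ≡ 38 (mod 53). Using 30⁻¹ = 23: x ≡ 23·38 = 874 = 16·53 + 26, so x = 26.
Check: σ(26) = 30·26 + 5 = 785 = 14·53 + 43 ≡ 43 (mod 53).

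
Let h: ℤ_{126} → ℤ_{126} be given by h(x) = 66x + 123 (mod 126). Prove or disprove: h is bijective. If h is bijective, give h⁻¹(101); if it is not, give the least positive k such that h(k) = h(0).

21

By definition, injectivity means: for all a, b in the domain, h(a) = h(b) implies a = b.
We have gcd(66, 126) = 6 > 1. Taking a = 0 and b = 21: h(0) = 123 and h(21) = 66·21 + 123 = 1509 ≡ 123 (mod 126).
So h(0) = h(21) while 0 ≠ 21, so h is not injective, hence not bijective.
Since h is not bijective, we find the least positive k with h(k) = h(0): this means 66k ≡ 0 (mod 126), i.e. 126 ∣ 66k. Since gcd(66, 126) = 6, dividing through by 6 this holds exactly when 21 ∣ 11k, and as gcd(11, 21) = 1, exactly when 21 ∣ k.
The smallest positive such k is 21.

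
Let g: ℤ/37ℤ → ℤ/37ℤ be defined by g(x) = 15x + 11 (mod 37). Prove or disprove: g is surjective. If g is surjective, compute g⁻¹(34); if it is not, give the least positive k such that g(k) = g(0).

4

Recall: surjectivity means every element of the codomain has a preimage under g.
Since gcd(15, 37) = 1, 15 is invertible modulo 37. Euclid's algorithm: 37 = 2·15 + 7, 15 = 2·7 + 1; back-substituting gives 1 = 5·15 − 2·37, so 15⁻¹ ≡ 5 (mod 37).
Then y ↦ 5(y − 11) is a two-sided inverse to g, so every y ∈ ℤ/37ℤ has a preimage.
Thus g is surjective.
Since g is surjective, we find g⁻¹(34): we need 15x ≡ 34 − 11 ≡ 23 (mod 37). Using 15⁻¹ = 5: x ≡ 5·23 = 115 = 3·37 + 4, so x = 4.
Check: g(4) = 15·4 + 11 = 71 = 1·37 + 34 ≡ 34 (mod 37).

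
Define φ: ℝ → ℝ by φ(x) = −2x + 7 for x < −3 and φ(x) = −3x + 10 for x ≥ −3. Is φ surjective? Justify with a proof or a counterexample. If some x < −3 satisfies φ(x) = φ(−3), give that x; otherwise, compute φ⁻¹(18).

Both pieces are strictly decreasing (slopes −2 and −3), so each is injective on its own interval.
The left piece maps (−∞, −3) onto (13, ∞); the right piece maps [−3, ∞) onto (−∞, 19].
The union (13, ∞) ∪ (−∞, 19] covers ℝ, so φ is surjective.
For the follow-up: the images overlap, so an x < −3 with φ(x) = φ(−3) exists. φ(−3) = 19; solving −2x + 7 = 19 for x < −3 gives x = (19 − 7)/(−2) = −6.

-6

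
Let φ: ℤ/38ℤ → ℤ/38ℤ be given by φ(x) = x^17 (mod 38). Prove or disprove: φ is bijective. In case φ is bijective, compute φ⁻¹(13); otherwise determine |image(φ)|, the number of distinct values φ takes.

3

Computing x^17 mod 38 for each x (by repeated squaring, reducing mod 38 at every step), the values φ(0), φ(1), …, φ(37) are: 0, 1, 10, 13, 24, 23, 16, 11, 12, 17, 2, 7, 8, 3, 34, 33, 6, 9, 18, 19, 20, 29, 32, 5, 4, 35, 30, 31, 36, 21, 26, 27, 22, 15, 14, 25, 28, 37.
Every element of ℤ/38ℤ appears exactly once in this list, so φ is a bijection, and in particular bijective.
Since φ is bijective, we read off the preimage of 13 from the same table: φ(3) = 13, so φ⁻¹(13) = 3.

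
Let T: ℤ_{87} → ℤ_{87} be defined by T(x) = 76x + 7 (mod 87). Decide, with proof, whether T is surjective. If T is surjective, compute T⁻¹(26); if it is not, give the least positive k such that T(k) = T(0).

By definition, surjectivity means every element of the codomain has a preimage under T.
Since gcd(76, 87) = 1, 76 is invertible modulo 87. Euclid's algorithm: 87 = 1·76 + 11, 76 = 6·11 + 10, 11 = 1·10 + 1; back-substituting gives 1 = 79·76 − 69·87, so 76⁻¹ ≡ 79 (mod 87).
Then y ↦ 79(y − 7) is a two-sided inverse to T, so every y ∈ ℤ_{87} has a preimage.
Thus T is surjective.
Since T is surjective, we find T⁻¹(26): we need 76x ≡ 26 − 7 ≡ 19 (mod 87). Using 76⁻¹ = 79: x ≡ 79·19 = 1501 = 17·87 + 22, so x = 22.
Check: T(22) = 76·22 + 7 = 1679 = 19·87 + 26 ≡ 26 (mod 87).

22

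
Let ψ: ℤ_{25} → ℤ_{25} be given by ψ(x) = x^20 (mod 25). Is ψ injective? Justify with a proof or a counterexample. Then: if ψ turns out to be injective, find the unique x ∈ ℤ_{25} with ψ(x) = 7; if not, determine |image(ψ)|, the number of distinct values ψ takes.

2

ψ(1) = 1^20 = 1.
ψ(2): Repeated squaring mod 25: 2^1 ≡ 2, 2^2 ≡ 2² = 4, 2^4 ≡ 4² = 16, 2^8 ≡ 16² = 256 ≡ 6, 2^16 ≡ 6² = 36 ≡ 11. Since 20 = 16 + 4, 2^20 ≡ 11·16: 11·16 = 176 ≡ 1. So 2^20 ≡ 1 (mod 25).
So ψ(1) = ψ(2) = 1 while 1 ≠ 2, so ψ is not injective.
Since ψ is not injective, we determine |image(ψ)|. Computing x^20 mod 25 for each x (by repeated squaring, reducing mod 25 at every step), the values ψ(0), ψ(1), …, ψ(24) are: 0, 1, 1, 1, 1, 0, 1, 1, 1, 1, 0, 1, 1, 1, 1, 0, 1, 1, 1, 1, 0, 1, 1, 1, 1.
The distinct values are {0, 1}; there are 2 of them.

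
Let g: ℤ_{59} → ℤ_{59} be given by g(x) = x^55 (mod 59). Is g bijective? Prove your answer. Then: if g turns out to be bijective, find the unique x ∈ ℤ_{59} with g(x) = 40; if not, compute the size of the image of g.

37

Since 59 is prime, the nonzero elements of ℤ_{59} form a cyclic group of order 58.
As gcd(55, 58) = 1, raising to the 55th power is a bijection on this group: if u^55 ≡ v^55 then (uv^{−1})^55 = 1, and the only element of order dividing gcd(55, 58) = 1 is 1, so u = v.
With g(0) = 0 this makes g injective on all of ℤ_{59}, hence bijective (finite equal-size domain and codomain). In particular g is bijective.
Since g is bijective, we find the preimage of 40. The inverse of x ↦ x^55 on (ℤ_{59})^× is x ↦ x^19, because 55·19 = 1045 = 18·58 + 1 ≡ 1 (mod 58) and x^{58} = 1 for x ≠ 0 (Fermat). So g⁻¹(40) = 40^19 mod 59.
Repeated squaring mod 59: 40^1 ≡ 40, 40^2 ≡ 40² = 1600 ≡ 7, 40^4 ≡ 7² = 49, 40^8 ≡ 49² = 2401 ≡ 41, 40^16 ≡ 41² = 1681 ≡ 29. Since 19 = 16 + 2 + 1, 40^19 ≡ 29·7·40: 29·7 = 203 ≡ 26, then 26·40 = 1040 ≡ 37. So 40^19 ≡ 37 (mod 59).
Hence g⁻¹(40) = 37.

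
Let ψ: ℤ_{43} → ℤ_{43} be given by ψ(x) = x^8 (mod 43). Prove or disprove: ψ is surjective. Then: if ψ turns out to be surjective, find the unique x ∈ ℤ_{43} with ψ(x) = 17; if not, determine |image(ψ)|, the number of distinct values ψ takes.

ψ(21): Repeated squaring mod 43: 21^1 ≡ 21, 21^2 ≡ 21² = 441 ≡ 11, 21^4 ≡ 11² = 121 ≡ 35, 21^8 ≡ 35² = 1225 ≡ 21. So 21^8 ≡ 21 (mod 43).
ψ(22): Repeated squaring mod 43: 22^1 ≡ 22, 22^2 ≡ 22² = 484 ≡ 11, 22^4 ≡ 11² = 121 ≡ 35, 22^8 ≡ 35² = 1225 ≡ 21. So 22^8 ≡ 21 (mod 43).
So ψ(21) = ψ(22) = 21 while 21 ≠ 22, thus ψ is not injective.
A non-injective map from the 43-element set ℤ_{43} to itself takes at most 42 distinct values, so it cannot be surjective. Thus ψ is not surjective.
Since ψ is not surjective, we determine |image(ψ)|. Computing x^8 mod 43 for each x (by repeated squaring, reducing mod 43 at every step), the values ψ(0), ψ(1), …, ψ(42) are: 0, 1, 41, 25, 4, 13, 36, 6, 35, 23, 17, 11, 14, 38, 31, 24, 16, 10, 40, 15, 9, 21, 21, 9, 15, 40, 10, 16, 24, 31, 38, 14, 11, 17, 23, 35, 6, 36, 13, 4, 25, 41, 1.
The distinct values are {0, 1, 4, 6, 9, 10, 11, 13, 14, 15, 16, 17, 21, 23, 24, 25, 31, 35, 36, 38, 40, 41}; there are 22 of them.

22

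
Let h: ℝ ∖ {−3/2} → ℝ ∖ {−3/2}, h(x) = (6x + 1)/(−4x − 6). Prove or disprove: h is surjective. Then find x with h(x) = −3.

For any y ≠ −3/2, solving y(−4x − 6) = 6x + 1 for x gives a well-defined x ≠ −3/2. So h is surjective.
Solving h(x) = −3: cross-multiplying gives 6x + 1 = −3(−4x − 6), which rearranges to −6x = 17, so x = −17/6.

-17/6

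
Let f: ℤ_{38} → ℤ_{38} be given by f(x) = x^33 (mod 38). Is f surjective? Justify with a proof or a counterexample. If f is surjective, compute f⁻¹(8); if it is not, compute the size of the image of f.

f(4): Repeated squaring mod 38: 4^1 ≡ 4, 4^2 ≡ 4² = 16, 4^4 ≡ 16² = 256 ≡ 28, 4^8 ≡ 28² = 784 ≡ 24, 4^16 ≡ 24² = 576 ≡ 6, 4^32 ≡ 6² = 36. Since 33 = 32 + 1, 4^33 ≡ 36·4: 36·4 = 144 ≡ 30. So 4^33 ≡ 30 (mod 38).
f(6): Repeated squaring mod 38: 6^1 ≡ 6, 6^2 ≡ 6² = 36, 6^4 ≡ 36² = 1296 ≡ 4, 6^8 ≡ 4² = 16, 6^16 ≡ 16² = 256 ≡ 28, 6^32 ≡ 28² = 784 ≡ 24. Since 33 = 32 + 1, 6^33 ≡ 24·6: 24·6 = 144 ≡ 30. So 6^33 ≡ 30 (mod 38).
So f(4) = f(6) = 30 while 4 ≠ 6, therefore f is not injective.
A non-injective map from the 38-element set ℤ_{38} to itself takes at most 37 distinct values, so it cannot be surjective. Thus f is not surjective.
Since f is not surjective, we determine |image(f)|. Computing x^33 mod 38 for each x (by repeated squaring, reducing mod 38 at every step), the values f(0), f(1), …, f(37) are: 0, 1, 12, 31, 30, 7, 30, 1, 18, 11, 8, 1, 18, 27, 12, 27, 26, 7, 18, 19, 20, 31, 12, 11, 26, 11, 20, 37, 30, 27, 20, 37, 8, 31, 8, 7, 26, 37.
The distinct values are {0, 1, 7, 8, 11, 12, 18, 19, 20, 26, 27, 30, 31, 37}; there are 14 of them.

14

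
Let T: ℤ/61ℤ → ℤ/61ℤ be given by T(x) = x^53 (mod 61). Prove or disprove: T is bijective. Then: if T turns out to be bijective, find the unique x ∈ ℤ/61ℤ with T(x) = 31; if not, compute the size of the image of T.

43

Since 61 is prime, the nonzero elements of ℤ/61ℤ form a cyclic group of order 60.
As gcd(53, 60) = 1, raising to the 53rd power is a bijection on this group: if s^53 ≡ t^53 then (st^{−1})^53 = 1, and the only element of order dividing gcd(53, 60) = 1 is 1, so s = t.
With T(0) = 0 this makes T injective on all of ℤ/61ℤ, hence bijective (finite equal-size domain and codomain). In particular T is bijective.
Since T is bijective, we find the preimage of 31. The inverse of x ↦ x^53 on (ℤ/61ℤ)^× is x ↦ x^17, because 53·17 = 901 = 15·60 + 1 ≡ 1 (mod 60) and x^{60} = 1 for x ≠ 0 (Fermat). So T⁻¹(31) = 31^17 mod 61.
Repeated squaring mod 61: 31^1 ≡ 31, 31^2 ≡ 31² = 961 ≡ 46, 31^4 ≡ 46² = 2116 ≡ 42, 31^8 ≡ 42² = 1764 ≡ 56, 31^16 ≡ 56² = 3136 ≡ 25. Since 17 = 16 + 1, 31^17 ≡ 25·31: 25·31 = 775 ≡ 43. So 31^17 ≡ 43 (mod 61).
Hence T⁻¹(31) = 43.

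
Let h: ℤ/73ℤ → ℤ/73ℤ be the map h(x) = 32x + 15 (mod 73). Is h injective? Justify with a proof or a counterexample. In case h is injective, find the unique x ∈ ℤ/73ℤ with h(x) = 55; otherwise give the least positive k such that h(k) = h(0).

Suppose h(a) = h(b) in ℤ/73ℤ. Then 32a + 15 ≡ 32b + 15 (mod 73), so 32(a − b) ≡ 0 (mod 73).
Since gcd(32, 73) = 1, 32 is invertible modulo 73, so a − b ≡ 0 (mod 73), i.e. a = b.
Thus h is injective.
We now compute 32⁻¹ mod 73 explicitly. Euclid's algorithm: 73 = 2·32 + 9, 32 = 3·9 + 5, 9 = 1·5 + 4, 5 = 1·4 + 1; back-substituting gives 1 = 16·32 − 7·73, so 32⁻¹ ≡ 16 (mod 73).
Since h is injective, we compute h⁻¹(55): solve 32x + 15 ≡ 55 (mod 73), i.e. 32x ≡ 40 (mod 73).
Multiplying by 32⁻¹ = 16 gives x ≡ 16·40 = 640 = 8·73 + 56 ≡ 56 (mod 73).
Check: h(56) = 32·56 + 15 = 1807 = 24·73 + 55 ≡ 55 (mod 73).

56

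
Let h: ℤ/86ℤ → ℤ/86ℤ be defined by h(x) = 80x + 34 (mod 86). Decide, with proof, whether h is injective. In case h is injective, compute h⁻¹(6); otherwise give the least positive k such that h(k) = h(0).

43

We have gcd(80, 86) = 2 > 1. Taking a = 0 and b = 43: h(0) = 34 and h(43) = 80·43 + 34 = 3474 ≡ 34 (mod 86).
So h(0) = h(43) while 0 ≠ 43, so h is not injective.
Since h is not injective, we find the least positive k with h(k) = h(0): this means 80k ≡ 0 (mod 86), i.e. 86 ∣ 80k. Since gcd(80, 86) = 2, dividing through by 2 this holds exactly when 43 ∣ 40k, and as gcd(40, 43) = 1, exactly when 43 ∣ k.
The smallest positive such k is 43.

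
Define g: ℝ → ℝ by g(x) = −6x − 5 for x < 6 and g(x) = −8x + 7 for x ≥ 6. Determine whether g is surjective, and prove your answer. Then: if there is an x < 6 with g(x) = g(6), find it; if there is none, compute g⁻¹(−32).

Both pieces are strictly decreasing (slopes −6 and −8), so each is injective on its own interval.
The left piece maps (−∞, 6) onto (−41, ∞); the right piece maps [6, ∞) onto (−∞, −41].
These images together cover ℝ, so g is surjective.
Because the two images are disjoint, no x < 6 has g(x) = g(6), so we compute g⁻¹(−32): −32 lies in (−41, ∞), so solve −6x − 5 = −32: x = (−32 + 5)/(−6) = 9/2.

9/2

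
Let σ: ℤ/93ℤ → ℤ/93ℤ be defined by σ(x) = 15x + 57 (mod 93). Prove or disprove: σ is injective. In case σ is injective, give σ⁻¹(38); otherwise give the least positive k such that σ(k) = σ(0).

We have gcd(15, 93) = 3 > 1. Taking u = 0 and v = 31: σ(0) = 57 and σ(31) = 15·31 + 57 = 522 ≡ 57 (mod 93).
So σ(0) = σ(31) while 0 ≠ 31, hence σ is not injective.
Since σ is not injective, we find the least positive k with σ(k) = σ(0): this means 15k ≡ 0 (mod 93), i.e. 93 ∣ 15k. Since gcd(15, 93) = 3, dividing through by 3 this holds exactly when 31 ∣ 5k, and as gcd(5, 31) = 1, exactly when 31 ∣ k.
The smallest positive such k is 31.

31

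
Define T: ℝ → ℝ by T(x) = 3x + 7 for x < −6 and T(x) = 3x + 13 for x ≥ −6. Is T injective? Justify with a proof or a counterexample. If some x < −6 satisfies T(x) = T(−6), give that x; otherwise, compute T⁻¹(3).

-10/3

Both pieces are strictly increasing (slopes 3 and 3), so each is injective on its own interval.
The left piece maps (−∞, −6) onto (−∞, −11); the right piece maps [−6, ∞) onto [−5, ∞).
These images are disjoint, so no value is attained by both pieces. Hence T is injective.
Because the two images are disjoint, no x < −6 has T(x) = T(−6), so we compute T⁻¹(3): 3 lies in [−5, ∞), so solve 3x + 13 = 3: x = (3 − 13)/3 = −10/3.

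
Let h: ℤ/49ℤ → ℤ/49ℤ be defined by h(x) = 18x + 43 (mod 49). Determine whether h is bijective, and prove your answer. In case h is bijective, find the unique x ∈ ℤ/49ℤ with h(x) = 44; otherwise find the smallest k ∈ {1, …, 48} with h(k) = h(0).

30

Recall: h is injective if h(s) = h(t) implies s = t.
Suppose h(s) = h(t) in ℤ/49ℤ. Then 18s + 43 ≡ 18t + 43 (mod 49), therefore 18(s − t) ≡ 0 (mod 49).
Since gcd(18, 49) = 1, 18 is invertible modulo 49, hence s − t ≡ 0 (mod 49), i.e. s = t.
We now compute 18⁻¹ mod 49 explicitly. Euclid's algorithm: 49 = 2·18 + 13, 18 = 1·13 + 5, 13 = 2·5 + 3, 5 = 1·3 + 2, 3 = 1·2 + 1; back-substituting gives 1 = 30·18 − 11·49, so 18⁻¹ ≡ 30 (mod 49).
For any y ∈ ℤ/49ℤ, x = 30(y − 43) mod 49 satisfies h(x) = 18·30(y − 43) + 43 ≡ y (since 18·30 ≡ 1 mod 49). So every y has a preimage.
Thus h is bijective.
Since h is bijective, we find h⁻¹(44): we need 18x ≡ 44 − 43 ≡ 1 (mod 49). Using 18⁻¹ = 30: x ≡ 30·1 = 30, so x = 30.
Check: h(30) = 18·30 + 43 = 583 = 11·49 + 44 ≡ 44 (mod 49).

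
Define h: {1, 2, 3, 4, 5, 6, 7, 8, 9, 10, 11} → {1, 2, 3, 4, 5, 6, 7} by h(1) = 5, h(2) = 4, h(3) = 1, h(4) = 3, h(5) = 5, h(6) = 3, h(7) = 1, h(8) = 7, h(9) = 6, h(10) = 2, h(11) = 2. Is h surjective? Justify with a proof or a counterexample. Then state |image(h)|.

Every element of the codomain has a preimage: 1 = h(3), 2 = h(10), 3 = h(4), 4 = h(2), 5 = h(1), 6 = h(9), 7 = h(8).
Hence h is surjective.
The image of h is {1, 2, 3, 4, 5, 6, 7}, which has 7 elements.

7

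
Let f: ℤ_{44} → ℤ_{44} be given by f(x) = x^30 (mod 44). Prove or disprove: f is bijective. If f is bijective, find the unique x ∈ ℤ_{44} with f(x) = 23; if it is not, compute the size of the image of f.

4

f(1) = 1^30 = 1.
f(3): Repeated squaring mod 44: 3^1 ≡ 3, 3^2 ≡ 3² = 9, 3^4 ≡ 9² = 81 ≡ 37, 3^8 ≡ 37² = 1369 ≡ 5, 3^16 ≡ 5² = 25. Since 30 = 16 + 8 + 4 + 2, 3^30 ≡ 25·5·37·9: 25·5 = 125 ≡ 37, then 37·37 = 1369 ≡ 5, then 5·9 = 45 ≡ 1. So 3^30 ≡ 1 (mod 44).
So f(1) = f(3) = 1 while 1 ≠ 3, thus f is not injective, hence not bijective.
Since f is not bijective, we determine |image(f)|. Computing x^30 mod 44 for each x (by repeated squaring, reducing mod 44 at every step), the values f(0), f(1), …, f(43) are: 0, 1, 12, 1, 12, 1, 12, 1, 12, 1, 12, 33, 12, 1, 12, 1, 12, 1, 12, 1, 12, 1, 0, 1, 12, 1, 12, 1, 12, 1, 12, 1, 12, 33, 12, 1, 12, 1, 12, 1, 12, 1, 12, 1.
The distinct values are {0, 1, 12, 33}; there are 4 of them.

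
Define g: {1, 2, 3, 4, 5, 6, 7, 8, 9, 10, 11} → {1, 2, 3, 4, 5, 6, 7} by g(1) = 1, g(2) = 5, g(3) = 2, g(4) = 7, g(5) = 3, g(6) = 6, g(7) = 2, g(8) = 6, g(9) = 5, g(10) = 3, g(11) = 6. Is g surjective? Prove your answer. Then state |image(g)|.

No element maps to 4, so g is not surjective.
The image of g is {1, 2, 3, 5, 6, 7}, which has 6 elements.

6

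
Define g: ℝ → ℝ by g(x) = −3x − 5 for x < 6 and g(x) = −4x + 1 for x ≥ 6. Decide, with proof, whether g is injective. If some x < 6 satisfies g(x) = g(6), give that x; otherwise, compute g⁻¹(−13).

Both pieces are strictly decreasing (slopes −3 and −4), so each is injective on its own interval.
The left piece maps (−∞, 6) onto (−23, ∞); the right piece maps [6, ∞) onto (−∞, −23].
These images are disjoint, so no value is attained by both pieces. Thus g is injective.
Because the two images are disjoint, no x < 6 has g(x) = g(6), so we compute g⁻¹(−13): −13 lies in (−23, ∞), so solve −3x − 5 = −13: x = (−13 + 5)/(−3) = 8/3.

8/3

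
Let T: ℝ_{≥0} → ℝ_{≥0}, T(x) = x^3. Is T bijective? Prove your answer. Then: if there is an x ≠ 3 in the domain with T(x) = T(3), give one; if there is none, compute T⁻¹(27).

On ℝ_{≥0}, x ↦ x^3 is strictly increasing (injective) and for any y ∈ ℝ_{≥0} the 3rd root y^{1/3} lies in ℝ_{≥0} (surjective). So T is bijective.
Since x ↦ x^3 is strictly increasing on ℝ_{≥0}, it is injective there, so no x ≠ 3 in the domain has T(x) = T(3). We therefore compute T⁻¹(27) = 27^{1/3} = 3 (indeed 3^3 = 27).

3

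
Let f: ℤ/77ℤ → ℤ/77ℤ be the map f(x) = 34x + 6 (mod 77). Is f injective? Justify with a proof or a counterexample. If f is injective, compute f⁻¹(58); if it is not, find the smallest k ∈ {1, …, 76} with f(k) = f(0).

74

Suppose f(s) = f(t) in ℤ/77ℤ. Then 34s + 6 ≡ 34t + 6 (mod 77), therefore 34(s − t) ≡ 0 (mod 77).
Since gcd(34, 77) = 1, 34 is invertible modulo 77, thus s − t ≡ 0 (mod 77), i.e. s = t.
So f is injective.
We now compute 34⁻¹ mod 77 explicitly. Euclid's algorithm: 77 = 2·34 + 9, 34 = 3·9 + 7, 9 = 1·7 + 2, 7 = 3·2 + 1; back-substituting gives 1 = 34·34 − 15·77, so 34⁻¹ ≡ 34 (mod 77).
Since f is injective, we compute f⁻¹(58): solve 34x + 6 ≡ 58 (mod 77), i.e. 34x ≡ 52 (mod 77).
Multiplying by 34⁻¹ = 34 gives x ≡ 34·52 = 1768 = 22·77 + 74 ≡ 74 (mod 77).
Check: f(74) = 34·74 + 6 = 2522 = 32·77 + 58 ≡ 58 (mod 77).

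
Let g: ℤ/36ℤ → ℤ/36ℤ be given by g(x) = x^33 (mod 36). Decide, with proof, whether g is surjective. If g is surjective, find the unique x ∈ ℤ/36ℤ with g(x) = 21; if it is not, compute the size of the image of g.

g(0) = 0^33 = 0.
g(6): Repeated squaring mod 36: 6^1 ≡ 6, 6^2 ≡ 6² = 36 ≡ 0, 6^4 ≡ 0² = 0, 6^8 ≡ 0² = 0, 6^16 ≡ 0² = 0, 6^32 ≡ 0² = 0. Since 33 = 32 + 1, 6^33 ≡ 0·6: 0·6 = 0. So 6^33 ≡ 0 (mod 36).
So g(0) = g(6) = 0 while 0 ≠ 6, hence g is not injective.
A non-injective map from the 36-element set ℤ/36ℤ to itself takes at most 35 distinct values, so it cannot be surjective. Hence g is not surjective.
Since g is not surjective, we determine |image(g)|. Computing x^33 mod 36 for each x (by repeated squaring, reducing mod 36 at every step), the values g(0), g(1), …, g(35) are: 0, 1, 8, 27, 28, 17, 0, 19, 8, 9, 28, 35, 0, 1, 8, 27, 28, 17, 0, 19, 8, 9, 28, 35, 0, 1, 8, 27, 28, 17, 0, 19, 8, 9, 28, 35.
The distinct values are {0, 1, 8, 9, 17, 19, 27, 28, 35}; there are 9 of them.

9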